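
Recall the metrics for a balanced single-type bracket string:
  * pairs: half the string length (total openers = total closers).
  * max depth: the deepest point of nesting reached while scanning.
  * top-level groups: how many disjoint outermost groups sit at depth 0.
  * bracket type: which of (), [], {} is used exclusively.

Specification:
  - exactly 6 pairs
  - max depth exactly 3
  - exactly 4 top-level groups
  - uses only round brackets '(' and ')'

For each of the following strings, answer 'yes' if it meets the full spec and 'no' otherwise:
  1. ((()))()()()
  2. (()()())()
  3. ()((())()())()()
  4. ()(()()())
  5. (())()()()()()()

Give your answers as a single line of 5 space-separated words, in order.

String 1 '((()))()()()': depth seq [1 2 3 2 1 0 1 0 1 0 1 0]
  -> pairs=6 depth=3 groups=4 -> yes
String 2 '(()()())()': depth seq [1 2 1 2 1 2 1 0 1 0]
  -> pairs=5 depth=2 groups=2 -> no
String 3 '()((())()())()()': depth seq [1 0 1 2 3 2 1 2 1 2 1 0 1 0 1 0]
  -> pairs=8 depth=3 groups=4 -> no
String 4 '()(()()())': depth seq [1 0 1 2 1 2 1 2 1 0]
  -> pairs=5 depth=2 groups=2 -> no
String 5 '(())()()()()()()': depth seq [1 2 1 0 1 0 1 0 1 0 1 0 1 0 1 0]
  -> pairs=8 depth=2 groups=7 -> no

Answer: yes no no no no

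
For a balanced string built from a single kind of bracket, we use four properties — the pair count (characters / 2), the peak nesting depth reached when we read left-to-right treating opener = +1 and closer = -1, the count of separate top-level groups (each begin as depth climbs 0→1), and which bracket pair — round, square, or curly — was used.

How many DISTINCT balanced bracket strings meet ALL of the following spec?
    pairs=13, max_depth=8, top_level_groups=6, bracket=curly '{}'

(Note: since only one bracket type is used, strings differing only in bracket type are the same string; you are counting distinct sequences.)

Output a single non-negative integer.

Answer: 6

Derivation:
Spec: pairs=13 depth=8 groups=6
Count(depth <= 8) = 23256
Count(depth <= 7) = 23250
Count(depth == 8) = 23256 - 23250 = 6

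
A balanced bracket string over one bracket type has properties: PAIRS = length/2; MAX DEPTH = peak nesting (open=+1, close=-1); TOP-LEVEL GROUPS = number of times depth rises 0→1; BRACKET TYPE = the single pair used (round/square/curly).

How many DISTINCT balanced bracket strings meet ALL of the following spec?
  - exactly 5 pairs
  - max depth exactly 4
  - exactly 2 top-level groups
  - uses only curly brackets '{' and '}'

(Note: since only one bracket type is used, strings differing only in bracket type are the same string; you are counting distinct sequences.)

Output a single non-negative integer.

Answer: 2

Derivation:
Spec: pairs=5 depth=4 groups=2
Count(depth <= 4) = 14
Count(depth <= 3) = 12
Count(depth == 4) = 14 - 12 = 2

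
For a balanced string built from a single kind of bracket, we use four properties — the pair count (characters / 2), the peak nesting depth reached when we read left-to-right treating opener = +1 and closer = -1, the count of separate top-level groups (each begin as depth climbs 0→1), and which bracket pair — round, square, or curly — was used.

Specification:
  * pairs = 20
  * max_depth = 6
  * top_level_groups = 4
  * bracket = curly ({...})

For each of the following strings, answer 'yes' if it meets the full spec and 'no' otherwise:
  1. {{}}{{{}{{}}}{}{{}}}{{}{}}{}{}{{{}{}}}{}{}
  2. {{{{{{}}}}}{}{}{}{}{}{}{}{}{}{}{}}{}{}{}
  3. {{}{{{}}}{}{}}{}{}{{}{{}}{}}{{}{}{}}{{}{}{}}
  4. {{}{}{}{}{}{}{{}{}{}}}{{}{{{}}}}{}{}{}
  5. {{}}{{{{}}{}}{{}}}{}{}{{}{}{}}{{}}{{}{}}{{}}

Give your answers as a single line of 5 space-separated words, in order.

String 1 '{{}}{{{}{{}}}{}{{}}}{{}{}}{}{}{{{}{}}}{}{}': depth seq [1 2 1 0 1 2 3 2 3 4 3 2 1 2 1 2 3 2 1 0 1 2 1 2 1 0 1 0 1 0 1 2 3 2 3 2 1 0 1 0 1 0]
  -> pairs=21 depth=4 groups=8 -> no
String 2 '{{{{{{}}}}}{}{}{}{}{}{}{}{}{}{}{}}{}{}{}': depth seq [1 2 3 4 5 6 5 4 3 2 1 2 1 2 1 2 1 2 1 2 1 2 1 2 1 2 1 2 1 2 1 2 1 0 1 0 1 0 1 0]
  -> pairs=20 depth=6 groups=4 -> yes
String 3 '{{}{{{}}}{}{}}{}{}{{}{{}}{}}{{}{}{}}{{}{}{}}': depth seq [1 2 1 2 3 4 3 2 1 2 1 2 1 0 1 0 1 0 1 2 1 2 3 2 1 2 1 0 1 2 1 2 1 2 1 0 1 2 1 2 1 2 1 0]
  -> pairs=22 depth=4 groups=6 -> no
String 4 '{{}{}{}{}{}{}{{}{}{}}}{{}{{{}}}}{}{}{}': depth seq [1 2 1 2 1 2 1 2 1 2 1 2 1 2 3 2 3 2 3 2 1 0 1 2 1 2 3 4 3 2 1 0 1 0 1 0 1 0]
  -> pairs=19 depth=4 groups=5 -> no
String 5 '{{}}{{{{}}{}}{{}}}{}{}{{}{}{}}{{}}{{}{}}{{}}': depth seq [1 2 1 0 1 2 3 4 3 2 3 2 1 2 3 2 1 0 1 0 1 0 1 2 1 2 1 2 1 0 1 2 1 0 1 2 1 2 1 0 1 2 1 0]
  -> pairs=22 depth=4 groups=8 -> no

Answer: no yes no no no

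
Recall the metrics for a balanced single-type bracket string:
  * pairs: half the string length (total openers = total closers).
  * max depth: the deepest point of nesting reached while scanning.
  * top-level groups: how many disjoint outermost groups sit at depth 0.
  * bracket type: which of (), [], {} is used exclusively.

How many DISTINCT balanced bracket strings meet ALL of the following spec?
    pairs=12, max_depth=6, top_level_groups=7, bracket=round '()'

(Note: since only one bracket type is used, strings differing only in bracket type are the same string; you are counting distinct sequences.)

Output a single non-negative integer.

Answer: 7

Derivation:
Spec: pairs=12 depth=6 groups=7
Count(depth <= 6) = 2548
Count(depth <= 5) = 2541
Count(depth == 6) = 2548 - 2541 = 7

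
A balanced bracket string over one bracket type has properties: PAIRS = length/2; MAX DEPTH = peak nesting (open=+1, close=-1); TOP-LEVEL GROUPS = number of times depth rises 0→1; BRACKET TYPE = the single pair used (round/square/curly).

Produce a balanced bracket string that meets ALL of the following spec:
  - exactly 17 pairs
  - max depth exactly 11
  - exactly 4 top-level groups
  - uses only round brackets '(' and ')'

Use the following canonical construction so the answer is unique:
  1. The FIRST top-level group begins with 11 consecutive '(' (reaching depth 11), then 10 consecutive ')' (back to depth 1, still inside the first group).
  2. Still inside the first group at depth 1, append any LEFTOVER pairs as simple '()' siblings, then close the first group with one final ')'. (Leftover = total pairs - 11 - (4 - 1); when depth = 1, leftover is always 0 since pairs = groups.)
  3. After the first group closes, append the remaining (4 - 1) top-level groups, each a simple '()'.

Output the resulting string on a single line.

Spec: pairs=17 depth=11 groups=4
Leftover pairs = 17 - 11 - (4-1) = 3
First group: deep chain of depth 11 + 3 sibling pairs
Remaining 3 groups: simple '()' each

Answer: ((((((((((())))))))))()()())()()()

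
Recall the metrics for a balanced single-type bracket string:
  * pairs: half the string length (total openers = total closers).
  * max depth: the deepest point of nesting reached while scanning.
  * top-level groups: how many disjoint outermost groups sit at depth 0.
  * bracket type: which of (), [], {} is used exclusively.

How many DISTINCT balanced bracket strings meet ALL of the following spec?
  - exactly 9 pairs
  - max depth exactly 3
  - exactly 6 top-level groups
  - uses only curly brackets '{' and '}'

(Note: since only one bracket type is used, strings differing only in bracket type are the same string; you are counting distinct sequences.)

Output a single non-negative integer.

Answer: 48

Derivation:
Spec: pairs=9 depth=3 groups=6
Count(depth <= 3) = 104
Count(depth <= 2) = 56
Count(depth == 3) = 104 - 56 = 48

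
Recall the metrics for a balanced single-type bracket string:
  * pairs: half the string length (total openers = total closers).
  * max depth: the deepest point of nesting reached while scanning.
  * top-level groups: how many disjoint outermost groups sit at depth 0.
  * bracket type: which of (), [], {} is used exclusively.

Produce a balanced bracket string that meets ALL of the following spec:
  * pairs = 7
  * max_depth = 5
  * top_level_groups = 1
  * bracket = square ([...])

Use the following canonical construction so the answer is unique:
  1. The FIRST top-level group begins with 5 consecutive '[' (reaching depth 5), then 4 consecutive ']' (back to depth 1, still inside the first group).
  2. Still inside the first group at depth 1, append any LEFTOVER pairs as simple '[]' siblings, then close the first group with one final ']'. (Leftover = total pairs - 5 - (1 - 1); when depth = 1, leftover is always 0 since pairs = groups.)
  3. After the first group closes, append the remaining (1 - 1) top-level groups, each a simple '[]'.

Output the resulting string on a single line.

Spec: pairs=7 depth=5 groups=1
Leftover pairs = 7 - 5 - (1-1) = 2
First group: deep chain of depth 5 + 2 sibling pairs
Remaining 0 groups: simple '[]' each

Answer: [[[[[]]]][][]]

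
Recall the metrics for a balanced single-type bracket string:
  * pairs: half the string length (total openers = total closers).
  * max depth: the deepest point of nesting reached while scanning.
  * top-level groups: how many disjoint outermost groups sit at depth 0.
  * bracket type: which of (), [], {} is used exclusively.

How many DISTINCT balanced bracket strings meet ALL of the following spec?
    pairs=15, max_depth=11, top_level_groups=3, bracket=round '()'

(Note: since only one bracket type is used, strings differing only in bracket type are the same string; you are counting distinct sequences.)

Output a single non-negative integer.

Spec: pairs=15 depth=11 groups=3
Count(depth <= 11) = 1931468
Count(depth <= 10) = 1930718
Count(depth == 11) = 1931468 - 1930718 = 750

Answer: 750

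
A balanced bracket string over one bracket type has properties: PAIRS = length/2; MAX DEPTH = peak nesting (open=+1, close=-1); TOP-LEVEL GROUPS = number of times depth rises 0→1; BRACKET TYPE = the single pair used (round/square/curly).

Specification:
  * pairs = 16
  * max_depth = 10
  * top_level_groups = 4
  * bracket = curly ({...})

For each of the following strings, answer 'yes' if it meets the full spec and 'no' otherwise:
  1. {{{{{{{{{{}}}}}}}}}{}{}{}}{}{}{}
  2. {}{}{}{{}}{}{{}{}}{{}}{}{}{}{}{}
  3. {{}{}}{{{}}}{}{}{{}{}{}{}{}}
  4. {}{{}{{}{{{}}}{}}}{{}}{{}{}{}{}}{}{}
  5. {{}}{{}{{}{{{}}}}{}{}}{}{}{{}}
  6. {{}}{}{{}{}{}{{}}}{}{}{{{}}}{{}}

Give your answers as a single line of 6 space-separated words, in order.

String 1 '{{{{{{{{{{}}}}}}}}}{}{}{}}{}{}{}': depth seq [1 2 3 4 5 6 7 8 9 10 9 8 7 6 5 4 3 2 1 2 1 2 1 2 1 0 1 0 1 0 1 0]
  -> pairs=16 depth=10 groups=4 -> yes
String 2 '{}{}{}{{}}{}{{}{}}{{}}{}{}{}{}{}': depth seq [1 0 1 0 1 0 1 2 1 0 1 0 1 2 1 2 1 0 1 2 1 0 1 0 1 0 1 0 1 0 1 0]
  -> pairs=16 depth=2 groups=12 -> no
String 3 '{{}{}}{{{}}}{}{}{{}{}{}{}{}}': depth seq [1 2 1 2 1 0 1 2 3 2 1 0 1 0 1 0 1 2 1 2 1 2 1 2 1 2 1 0]
  -> pairs=14 depth=3 groups=5 -> no
String 4 '{}{{}{{}{{{}}}{}}}{{}}{{}{}{}{}}{}{}': depth seq [1 0 1 2 1 2 3 2 3 4 5 4 3 2 3 2 1 0 1 2 1 0 1 2 1 2 1 2 1 2 1 0 1 0 1 0]
  -> pairs=18 depth=5 groups=6 -> no
String 5 '{{}}{{}{{}{{{}}}}{}{}}{}{}{{}}': depth seq [1 2 1 0 1 2 1 2 3 2 3 4 5 4 3 2 1 2 1 2 1 0 1 0 1 0 1 2 1 0]
  -> pairs=15 depth=5 groups=5 -> no
String 6 '{{}}{}{{}{}{}{{}}}{}{}{{{}}}{{}}': depth seq [1 2 1 0 1 0 1 2 1 2 1 2 1 2 3 2 1 0 1 0 1 0 1 2 3 2 1 0 1 2 1 0]
  -> pairs=16 depth=3 groups=7 -> no

Answer: yes no no no no no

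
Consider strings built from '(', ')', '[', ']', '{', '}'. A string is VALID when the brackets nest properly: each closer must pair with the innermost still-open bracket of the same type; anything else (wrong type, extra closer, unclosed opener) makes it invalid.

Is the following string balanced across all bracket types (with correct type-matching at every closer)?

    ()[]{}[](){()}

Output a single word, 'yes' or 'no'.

pos 0: push '('; stack = (
pos 1: ')' matches '('; pop; stack = (empty)
pos 2: push '['; stack = [
pos 3: ']' matches '['; pop; stack = (empty)
pos 4: push '{'; stack = {
pos 5: '}' matches '{'; pop; stack = (empty)
pos 6: push '['; stack = [
pos 7: ']' matches '['; pop; stack = (empty)
pos 8: push '('; stack = (
pos 9: ')' matches '('; pop; stack = (empty)
pos 10: push '{'; stack = {
pos 11: push '('; stack = {(
pos 12: ')' matches '('; pop; stack = {
pos 13: '}' matches '{'; pop; stack = (empty)
end: stack empty → VALID
Verdict: properly nested → yes

Answer: yes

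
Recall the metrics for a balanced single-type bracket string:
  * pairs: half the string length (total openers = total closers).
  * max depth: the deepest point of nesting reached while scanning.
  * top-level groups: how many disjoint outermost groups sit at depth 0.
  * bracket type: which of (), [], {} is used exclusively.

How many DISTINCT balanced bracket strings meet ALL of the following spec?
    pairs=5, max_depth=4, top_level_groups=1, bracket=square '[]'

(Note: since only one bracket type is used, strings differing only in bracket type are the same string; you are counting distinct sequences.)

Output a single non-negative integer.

Answer: 5

Derivation:
Spec: pairs=5 depth=4 groups=1
Count(depth <= 4) = 13
Count(depth <= 3) = 8
Count(depth == 4) = 13 - 8 = 5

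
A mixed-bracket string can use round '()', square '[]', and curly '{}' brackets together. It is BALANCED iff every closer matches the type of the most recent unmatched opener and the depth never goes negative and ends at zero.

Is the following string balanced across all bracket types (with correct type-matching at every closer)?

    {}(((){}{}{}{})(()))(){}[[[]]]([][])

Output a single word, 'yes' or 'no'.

Answer: yes

Derivation:
pos 0: push '{'; stack = {
pos 1: '}' matches '{'; pop; stack = (empty)
pos 2: push '('; stack = (
pos 3: push '('; stack = ((
pos 4: push '('; stack = (((
pos 5: ')' matches '('; pop; stack = ((
pos 6: push '{'; stack = (({
pos 7: '}' matches '{'; pop; stack = ((
pos 8: push '{'; stack = (({
pos 9: '}' matches '{'; pop; stack = ((
pos 10: push '{'; stack = (({
pos 11: '}' matches '{'; pop; stack = ((
pos 12: push '{'; stack = (({
pos 13: '}' matches '{'; pop; stack = ((
pos 14: ')' matches '('; pop; stack = (
pos 15: push '('; stack = ((
pos 16: push '('; stack = (((
pos 17: ')' matches '('; pop; stack = ((
pos 18: ')' matches '('; pop; stack = (
pos 19: ')' matches '('; pop; stack = (empty)
pos 20: push '('; stack = (
pos 21: ')' matches '('; pop; stack = (empty)
pos 22: push '{'; stack = {
pos 23: '}' matches '{'; pop; stack = (empty)
pos 24: push '['; stack = [
pos 25: push '['; stack = [[
pos 26: push '['; stack = [[[
pos 27: ']' matches '['; pop; stack = [[
pos 28: ']' matches '['; pop; stack = [
pos 29: ']' matches '['; pop; stack = (empty)
pos 30: push '('; stack = (
pos 31: push '['; stack = ([
pos 32: ']' matches '['; pop; stack = (
pos 33: push '['; stack = ([
pos 34: ']' matches '['; pop; stack = (
pos 35: ')' matches '('; pop; stack = (empty)
end: stack empty → VALID
Verdict: properly nested → yes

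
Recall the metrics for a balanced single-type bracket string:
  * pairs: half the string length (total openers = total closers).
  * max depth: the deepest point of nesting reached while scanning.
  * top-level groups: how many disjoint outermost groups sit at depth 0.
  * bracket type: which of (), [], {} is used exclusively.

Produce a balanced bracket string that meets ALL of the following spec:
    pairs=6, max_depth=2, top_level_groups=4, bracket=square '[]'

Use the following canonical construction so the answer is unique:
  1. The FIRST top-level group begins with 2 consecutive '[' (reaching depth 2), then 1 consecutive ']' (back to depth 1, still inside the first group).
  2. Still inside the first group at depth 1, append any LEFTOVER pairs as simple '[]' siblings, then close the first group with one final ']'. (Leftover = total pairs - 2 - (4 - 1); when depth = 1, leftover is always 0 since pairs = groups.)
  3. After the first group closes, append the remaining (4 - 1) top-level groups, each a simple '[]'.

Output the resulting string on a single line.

Spec: pairs=6 depth=2 groups=4
Leftover pairs = 6 - 2 - (4-1) = 1
First group: deep chain of depth 2 + 1 sibling pairs
Remaining 3 groups: simple '[]' each

Answer: [[][]][][][]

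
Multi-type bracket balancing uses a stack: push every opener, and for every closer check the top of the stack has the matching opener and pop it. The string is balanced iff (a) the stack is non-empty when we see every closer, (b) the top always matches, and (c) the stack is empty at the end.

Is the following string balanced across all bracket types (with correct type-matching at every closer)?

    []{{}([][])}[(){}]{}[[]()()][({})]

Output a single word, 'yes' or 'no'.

Answer: yes

Derivation:
pos 0: push '['; stack = [
pos 1: ']' matches '['; pop; stack = (empty)
pos 2: push '{'; stack = {
pos 3: push '{'; stack = {{
pos 4: '}' matches '{'; pop; stack = {
pos 5: push '('; stack = {(
pos 6: push '['; stack = {([
pos 7: ']' matches '['; pop; stack = {(
pos 8: push '['; stack = {([
pos 9: ']' matches '['; pop; stack = {(
pos 10: ')' matches '('; pop; stack = {
pos 11: '}' matches '{'; pop; stack = (empty)
pos 12: push '['; stack = [
pos 13: push '('; stack = [(
pos 14: ')' matches '('; pop; stack = [
pos 15: push '{'; stack = [{
pos 16: '}' matches '{'; pop; stack = [
pos 17: ']' matches '['; pop; stack = (empty)
pos 18: push '{'; stack = {
pos 19: '}' matches '{'; pop; stack = (empty)
pos 20: push '['; stack = [
pos 21: push '['; stack = [[
pos 22: ']' matches '['; pop; stack = [
pos 23: push '('; stack = [(
pos 24: ')' matches '('; pop; stack = [
pos 25: push '('; stack = [(
pos 26: ')' matches '('; pop; stack = [
pos 27: ']' matches '['; pop; stack = (empty)
pos 28: push '['; stack = [
pos 29: push '('; stack = [(
pos 30: push '{'; stack = [({
pos 31: '}' matches '{'; pop; stack = [(
pos 32: ')' matches '('; pop; stack = [
pos 33: ']' matches '['; pop; stack = (empty)
end: stack empty → VALID
Verdict: properly nested → yes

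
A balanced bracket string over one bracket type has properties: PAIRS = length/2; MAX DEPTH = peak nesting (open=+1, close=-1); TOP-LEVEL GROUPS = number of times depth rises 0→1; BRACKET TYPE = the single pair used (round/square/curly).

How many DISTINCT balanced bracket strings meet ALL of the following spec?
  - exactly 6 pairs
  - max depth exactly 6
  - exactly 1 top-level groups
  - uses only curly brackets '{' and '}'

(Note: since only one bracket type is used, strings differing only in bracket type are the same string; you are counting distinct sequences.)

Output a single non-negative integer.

Answer: 1

Derivation:
Spec: pairs=6 depth=6 groups=1
Count(depth <= 6) = 42
Count(depth <= 5) = 41
Count(depth == 6) = 42 - 41 = 1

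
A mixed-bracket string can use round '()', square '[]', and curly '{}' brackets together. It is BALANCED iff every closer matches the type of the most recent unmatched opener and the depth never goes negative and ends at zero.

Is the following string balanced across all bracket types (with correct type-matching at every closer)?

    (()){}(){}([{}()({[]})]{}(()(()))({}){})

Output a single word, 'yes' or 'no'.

pos 0: push '('; stack = (
pos 1: push '('; stack = ((
pos 2: ')' matches '('; pop; stack = (
pos 3: ')' matches '('; pop; stack = (empty)
pos 4: push '{'; stack = {
pos 5: '}' matches '{'; pop; stack = (empty)
pos 6: push '('; stack = (
pos 7: ')' matches '('; pop; stack = (empty)
pos 8: push '{'; stack = {
pos 9: '}' matches '{'; pop; stack = (empty)
pos 10: push '('; stack = (
pos 11: push '['; stack = ([
pos 12: push '{'; stack = ([{
pos 13: '}' matches '{'; pop; stack = ([
pos 14: push '('; stack = ([(
pos 15: ')' matches '('; pop; stack = ([
pos 16: push '('; stack = ([(
pos 17: push '{'; stack = ([({
pos 18: push '['; stack = ([({[
pos 19: ']' matches '['; pop; stack = ([({
pos 20: '}' matches '{'; pop; stack = ([(
pos 21: ')' matches '('; pop; stack = ([
pos 22: ']' matches '['; pop; stack = (
pos 23: push '{'; stack = ({
pos 24: '}' matches '{'; pop; stack = (
pos 25: push '('; stack = ((
pos 26: push '('; stack = (((
pos 27: ')' matches '('; pop; stack = ((
pos 28: push '('; stack = (((
pos 29: push '('; stack = ((((
pos 30: ')' matches '('; pop; stack = (((
pos 31: ')' matches '('; pop; stack = ((
pos 32: ')' matches '('; pop; stack = (
pos 33: push '('; stack = ((
pos 34: push '{'; stack = (({
pos 35: '}' matches '{'; pop; stack = ((
pos 36: ')' matches '('; pop; stack = (
pos 37: push '{'; stack = ({
pos 38: '}' matches '{'; pop; stack = (
pos 39: ')' matches '('; pop; stack = (empty)
end: stack empty → VALID
Verdict: properly nested → yes

Answer: yes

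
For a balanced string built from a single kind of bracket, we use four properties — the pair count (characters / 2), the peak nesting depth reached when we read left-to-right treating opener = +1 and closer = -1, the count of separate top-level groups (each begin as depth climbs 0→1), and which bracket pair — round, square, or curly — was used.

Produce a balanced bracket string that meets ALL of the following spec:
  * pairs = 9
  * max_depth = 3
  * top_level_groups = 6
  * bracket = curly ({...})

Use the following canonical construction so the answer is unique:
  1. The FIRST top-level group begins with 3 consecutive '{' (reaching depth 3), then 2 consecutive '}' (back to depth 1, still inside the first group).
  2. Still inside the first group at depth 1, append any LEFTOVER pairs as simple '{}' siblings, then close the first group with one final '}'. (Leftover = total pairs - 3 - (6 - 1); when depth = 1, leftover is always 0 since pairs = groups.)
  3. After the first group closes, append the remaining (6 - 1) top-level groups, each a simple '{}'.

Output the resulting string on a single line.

Spec: pairs=9 depth=3 groups=6
Leftover pairs = 9 - 3 - (6-1) = 1
First group: deep chain of depth 3 + 1 sibling pairs
Remaining 5 groups: simple '{}' each

Answer: {{{}}{}}{}{}{}{}{}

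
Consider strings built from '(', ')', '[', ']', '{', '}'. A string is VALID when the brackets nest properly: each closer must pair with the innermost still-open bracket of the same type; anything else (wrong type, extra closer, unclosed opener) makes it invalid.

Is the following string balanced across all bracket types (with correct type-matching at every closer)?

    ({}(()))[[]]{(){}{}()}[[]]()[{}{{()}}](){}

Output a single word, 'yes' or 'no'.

Answer: yes

Derivation:
pos 0: push '('; stack = (
pos 1: push '{'; stack = ({
pos 2: '}' matches '{'; pop; stack = (
pos 3: push '('; stack = ((
pos 4: push '('; stack = (((
pos 5: ')' matches '('; pop; stack = ((
pos 6: ')' matches '('; pop; stack = (
pos 7: ')' matches '('; pop; stack = (empty)
pos 8: push '['; stack = [
pos 9: push '['; stack = [[
pos 10: ']' matches '['; pop; stack = [
pos 11: ']' matches '['; pop; stack = (empty)
pos 12: push '{'; stack = {
pos 13: push '('; stack = {(
pos 14: ')' matches '('; pop; stack = {
pos 15: push '{'; stack = {{
pos 16: '}' matches '{'; pop; stack = {
pos 17: push '{'; stack = {{
pos 18: '}' matches '{'; pop; stack = {
pos 19: push '('; stack = {(
pos 20: ')' matches '('; pop; stack = {
pos 21: '}' matches '{'; pop; stack = (empty)
pos 22: push '['; stack = [
pos 23: push '['; stack = [[
pos 24: ']' matches '['; pop; stack = [
pos 25: ']' matches '['; pop; stack = (empty)
pos 26: push '('; stack = (
pos 27: ')' matches '('; pop; stack = (empty)
pos 28: push '['; stack = [
pos 29: push '{'; stack = [{
pos 30: '}' matches '{'; pop; stack = [
pos 31: push '{'; stack = [{
pos 32: push '{'; stack = [{{
pos 33: push '('; stack = [{{(
pos 34: ')' matches '('; pop; stack = [{{
pos 35: '}' matches '{'; pop; stack = [{
pos 36: '}' matches '{'; pop; stack = [
pos 37: ']' matches '['; pop; stack = (empty)
pos 38: push '('; stack = (
pos 39: ')' matches '('; pop; stack = (empty)
pos 40: push '{'; stack = {
pos 41: '}' matches '{'; pop; stack = (empty)
end: stack empty → VALID
Verdict: properly nested → yes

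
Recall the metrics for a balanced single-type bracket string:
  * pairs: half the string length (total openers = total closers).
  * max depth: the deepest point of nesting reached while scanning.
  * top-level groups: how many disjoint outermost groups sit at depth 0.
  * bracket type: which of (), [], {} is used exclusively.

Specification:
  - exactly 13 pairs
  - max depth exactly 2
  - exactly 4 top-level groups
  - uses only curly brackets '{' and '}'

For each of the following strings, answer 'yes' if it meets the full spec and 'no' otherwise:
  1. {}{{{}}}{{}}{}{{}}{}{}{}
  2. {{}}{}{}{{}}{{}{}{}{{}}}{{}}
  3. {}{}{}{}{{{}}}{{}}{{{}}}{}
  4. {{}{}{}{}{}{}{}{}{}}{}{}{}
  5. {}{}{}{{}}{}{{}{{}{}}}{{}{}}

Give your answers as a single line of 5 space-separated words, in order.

Answer: no no no yes no

Derivation:
String 1 '{}{{{}}}{{}}{}{{}}{}{}{}': depth seq [1 0 1 2 3 2 1 0 1 2 1 0 1 0 1 2 1 0 1 0 1 0 1 0]
  -> pairs=12 depth=3 groups=8 -> no
String 2 '{{}}{}{}{{}}{{}{}{}{{}}}{{}}': depth seq [1 2 1 0 1 0 1 0 1 2 1 0 1 2 1 2 1 2 1 2 3 2 1 0 1 2 1 0]
  -> pairs=14 depth=3 groups=6 -> no
String 3 '{}{}{}{}{{{}}}{{}}{{{}}}{}': depth seq [1 0 1 0 1 0 1 0 1 2 3 2 1 0 1 2 1 0 1 2 3 2 1 0 1 0]
  -> pairs=13 depth=3 groups=8 -> no
String 4 '{{}{}{}{}{}{}{}{}{}}{}{}{}': depth seq [1 2 1 2 1 2 1 2 1 2 1 2 1 2 1 2 1 2 1 0 1 0 1 0 1 0]
  -> pairs=13 depth=2 groups=4 -> yes
String 5 '{}{}{}{{}}{}{{}{{}{}}}{{}{}}': depth seq [1 0 1 0 1 0 1 2 1 0 1 0 1 2 1 2 3 2 3 2 1 0 1 2 1 2 1 0]
  -> pairs=14 depth=3 groups=7 -> no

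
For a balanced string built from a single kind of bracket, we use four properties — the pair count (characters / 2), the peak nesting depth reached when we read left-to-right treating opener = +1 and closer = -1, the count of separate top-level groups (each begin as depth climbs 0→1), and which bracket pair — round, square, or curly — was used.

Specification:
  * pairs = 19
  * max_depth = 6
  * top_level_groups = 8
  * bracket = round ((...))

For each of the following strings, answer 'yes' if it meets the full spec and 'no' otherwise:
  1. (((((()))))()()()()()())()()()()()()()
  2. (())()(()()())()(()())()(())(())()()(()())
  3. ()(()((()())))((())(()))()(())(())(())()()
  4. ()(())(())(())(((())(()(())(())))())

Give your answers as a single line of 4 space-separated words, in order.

String 1 '(((((()))))()()()()()())()()()()()()()': depth seq [1 2 3 4 5 6 5 4 3 2 1 2 1 2 1 2 1 2 1 2 1 2 1 0 1 0 1 0 1 0 1 0 1 0 1 0 1 0]
  -> pairs=19 depth=6 groups=8 -> yes
String 2 '(())()(()()())()(()())()(())(())()()(()())': depth seq [1 2 1 0 1 0 1 2 1 2 1 2 1 0 1 0 1 2 1 2 1 0 1 0 1 2 1 0 1 2 1 0 1 0 1 0 1 2 1 2 1 0]
  -> pairs=21 depth=2 groups=11 -> no
String 3 '()(()((()())))((())(()))()(())(())(())()()': depth seq [1 0 1 2 1 2 3 4 3 4 3 2 1 0 1 2 3 2 1 2 3 2 1 0 1 0 1 2 1 0 1 2 1 0 1 2 1 0 1 0 1 0]
  -> pairs=21 depth=4 groups=9 -> no
String 4 '()(())(())(())(((())(()(())(())))())': depth seq [1 0 1 2 1 0 1 2 1 0 1 2 1 0 1 2 3 4 3 2 3 4 3 4 5 4 3 4 5 4 3 2 1 2 1 0]
  -> pairs=18 depth=5 groups=5 -> no

Answer: yes no no no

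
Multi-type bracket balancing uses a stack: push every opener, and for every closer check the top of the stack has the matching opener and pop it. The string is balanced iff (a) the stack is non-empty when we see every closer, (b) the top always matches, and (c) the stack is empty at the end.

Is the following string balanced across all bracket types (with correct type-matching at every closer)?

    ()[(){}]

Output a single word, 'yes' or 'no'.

pos 0: push '('; stack = (
pos 1: ')' matches '('; pop; stack = (empty)
pos 2: push '['; stack = [
pos 3: push '('; stack = [(
pos 4: ')' matches '('; pop; stack = [
pos 5: push '{'; stack = [{
pos 6: '}' matches '{'; pop; stack = [
pos 7: ']' matches '['; pop; stack = (empty)
end: stack empty → VALID
Verdict: properly nested → yes

Answer: yes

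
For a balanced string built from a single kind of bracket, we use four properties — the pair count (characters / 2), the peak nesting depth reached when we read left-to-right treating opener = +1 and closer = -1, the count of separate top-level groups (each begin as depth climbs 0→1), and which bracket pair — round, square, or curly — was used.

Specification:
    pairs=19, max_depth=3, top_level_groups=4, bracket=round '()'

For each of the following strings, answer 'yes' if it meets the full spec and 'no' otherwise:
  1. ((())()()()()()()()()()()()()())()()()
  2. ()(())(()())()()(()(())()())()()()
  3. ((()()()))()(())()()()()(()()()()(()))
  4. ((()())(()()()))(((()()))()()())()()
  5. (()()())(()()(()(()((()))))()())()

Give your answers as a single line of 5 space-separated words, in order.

Answer: yes no no no no

Derivation:
String 1 '((())()()()()()()()()()()()()())()()()': depth seq [1 2 3 2 1 2 1 2 1 2 1 2 1 2 1 2 1 2 1 2 1 2 1 2 1 2 1 2 1 2 1 0 1 0 1 0 1 0]
  -> pairs=19 depth=3 groups=4 -> yes
String 2 '()(())(()())()()(()(())()())()()()': depth seq [1 0 1 2 1 0 1 2 1 2 1 0 1 0 1 0 1 2 1 2 3 2 1 2 1 2 1 0 1 0 1 0 1 0]
  -> pairs=17 depth=3 groups=9 -> no
String 3 '((()()()))()(())()()()()(()()()()(()))': depth seq [1 2 3 2 3 2 3 2 1 0 1 0 1 2 1 0 1 0 1 0 1 0 1 0 1 2 1 2 1 2 1 2 1 2 3 2 1 0]
  -> pairs=19 depth=3 groups=8 -> no
String 4 '((()())(()()()))(((()()))()()())()()': depth seq [1 2 3 2 3 2 1 2 3 2 3 2 3 2 1 0 1 2 3 4 3 4 3 2 1 2 1 2 1 2 1 0 1 0 1 0]
  -> pairs=18 depth=4 groups=4 -> no
String 5 '(()()())(()()(()(()((()))))()())()': depth seq [1 2 1 2 1 2 1 0 1 2 1 2 1 2 3 2 3 4 3 4 5 6 5 4 3 2 1 2 1 2 1 0 1 0]
  -> pairs=17 depth=6 groups=3 -> no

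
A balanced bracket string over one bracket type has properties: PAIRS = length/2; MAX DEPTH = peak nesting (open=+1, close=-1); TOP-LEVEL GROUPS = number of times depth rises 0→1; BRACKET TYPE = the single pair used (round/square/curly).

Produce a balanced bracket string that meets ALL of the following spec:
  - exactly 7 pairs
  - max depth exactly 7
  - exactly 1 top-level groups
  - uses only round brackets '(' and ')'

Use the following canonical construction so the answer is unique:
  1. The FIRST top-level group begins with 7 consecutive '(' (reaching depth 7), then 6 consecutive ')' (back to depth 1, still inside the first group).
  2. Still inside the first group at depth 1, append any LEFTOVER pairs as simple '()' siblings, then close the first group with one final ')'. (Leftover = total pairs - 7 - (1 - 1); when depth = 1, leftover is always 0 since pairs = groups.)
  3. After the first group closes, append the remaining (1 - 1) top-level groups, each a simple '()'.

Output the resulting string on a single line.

Spec: pairs=7 depth=7 groups=1
Leftover pairs = 7 - 7 - (1-1) = 0
First group: deep chain of depth 7 + 0 sibling pairs
Remaining 0 groups: simple '()' each

Answer: ((((((()))))))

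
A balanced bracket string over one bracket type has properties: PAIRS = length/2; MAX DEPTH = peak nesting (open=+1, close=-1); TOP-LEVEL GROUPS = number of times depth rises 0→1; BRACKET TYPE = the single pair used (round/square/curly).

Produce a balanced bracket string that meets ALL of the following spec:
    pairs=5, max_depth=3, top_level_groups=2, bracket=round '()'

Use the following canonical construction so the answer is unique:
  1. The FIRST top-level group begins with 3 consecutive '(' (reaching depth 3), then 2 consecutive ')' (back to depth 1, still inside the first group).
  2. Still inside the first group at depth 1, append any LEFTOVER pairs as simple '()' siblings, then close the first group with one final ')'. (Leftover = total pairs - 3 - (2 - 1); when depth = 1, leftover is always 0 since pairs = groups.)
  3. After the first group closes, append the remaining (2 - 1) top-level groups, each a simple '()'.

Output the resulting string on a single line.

Answer: ((())())()

Derivation:
Spec: pairs=5 depth=3 groups=2
Leftover pairs = 5 - 3 - (2-1) = 1
First group: deep chain of depth 3 + 1 sibling pairs
Remaining 1 groups: simple '()' each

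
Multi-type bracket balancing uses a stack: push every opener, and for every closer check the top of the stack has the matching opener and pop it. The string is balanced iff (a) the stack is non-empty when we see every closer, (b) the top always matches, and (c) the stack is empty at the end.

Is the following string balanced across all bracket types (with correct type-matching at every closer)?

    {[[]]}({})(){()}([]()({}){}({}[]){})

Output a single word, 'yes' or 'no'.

Answer: yes

Derivation:
pos 0: push '{'; stack = {
pos 1: push '['; stack = {[
pos 2: push '['; stack = {[[
pos 3: ']' matches '['; pop; stack = {[
pos 4: ']' matches '['; pop; stack = {
pos 5: '}' matches '{'; pop; stack = (empty)
pos 6: push '('; stack = (
pos 7: push '{'; stack = ({
pos 8: '}' matches '{'; pop; stack = (
pos 9: ')' matches '('; pop; stack = (empty)
pos 10: push '('; stack = (
pos 11: ')' matches '('; pop; stack = (empty)
pos 12: push '{'; stack = {
pos 13: push '('; stack = {(
pos 14: ')' matches '('; pop; stack = {
pos 15: '}' matches '{'; pop; stack = (empty)
pos 16: push '('; stack = (
pos 17: push '['; stack = ([
pos 18: ']' matches '['; pop; stack = (
pos 19: push '('; stack = ((
pos 20: ')' matches '('; pop; stack = (
pos 21: push '('; stack = ((
pos 22: push '{'; stack = (({
pos 23: '}' matches '{'; pop; stack = ((
pos 24: ')' matches '('; pop; stack = (
pos 25: push '{'; stack = ({
pos 26: '}' matches '{'; pop; stack = (
pos 27: push '('; stack = ((
pos 28: push '{'; stack = (({
pos 29: '}' matches '{'; pop; stack = ((
pos 30: push '['; stack = (([
pos 31: ']' matches '['; pop; stack = ((
pos 32: ')' matches '('; pop; stack = (
pos 33: push '{'; stack = ({
pos 34: '}' matches '{'; pop; stack = (
pos 35: ')' matches '('; pop; stack = (empty)
end: stack empty → VALID
Verdict: properly nested → yes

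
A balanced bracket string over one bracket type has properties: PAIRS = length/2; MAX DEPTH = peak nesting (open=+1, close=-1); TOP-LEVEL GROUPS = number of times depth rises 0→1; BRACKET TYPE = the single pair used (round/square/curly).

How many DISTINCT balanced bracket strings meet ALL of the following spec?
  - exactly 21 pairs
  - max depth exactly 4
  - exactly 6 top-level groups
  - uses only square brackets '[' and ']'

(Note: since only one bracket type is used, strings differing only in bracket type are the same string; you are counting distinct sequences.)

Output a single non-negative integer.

Spec: pairs=21 depth=4 groups=6
Count(depth <= 4) = 239354628
Count(depth <= 3) = 27630592
Count(depth == 4) = 239354628 - 27630592 = 211724036

Answer: 211724036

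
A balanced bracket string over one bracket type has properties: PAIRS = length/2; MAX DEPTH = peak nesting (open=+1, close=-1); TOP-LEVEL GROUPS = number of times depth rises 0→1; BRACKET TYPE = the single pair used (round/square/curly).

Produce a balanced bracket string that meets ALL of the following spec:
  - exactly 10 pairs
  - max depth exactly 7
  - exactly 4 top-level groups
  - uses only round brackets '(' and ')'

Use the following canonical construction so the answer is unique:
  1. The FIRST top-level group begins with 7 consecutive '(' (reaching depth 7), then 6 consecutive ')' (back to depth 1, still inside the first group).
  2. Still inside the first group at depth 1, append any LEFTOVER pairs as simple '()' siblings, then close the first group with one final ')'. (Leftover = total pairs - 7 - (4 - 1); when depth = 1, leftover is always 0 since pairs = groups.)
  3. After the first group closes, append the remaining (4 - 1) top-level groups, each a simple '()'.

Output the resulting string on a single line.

Answer: ((((((()))))))()()()

Derivation:
Spec: pairs=10 depth=7 groups=4
Leftover pairs = 10 - 7 - (4-1) = 0
First group: deep chain of depth 7 + 0 sibling pairs
Remaining 3 groups: simple '()' each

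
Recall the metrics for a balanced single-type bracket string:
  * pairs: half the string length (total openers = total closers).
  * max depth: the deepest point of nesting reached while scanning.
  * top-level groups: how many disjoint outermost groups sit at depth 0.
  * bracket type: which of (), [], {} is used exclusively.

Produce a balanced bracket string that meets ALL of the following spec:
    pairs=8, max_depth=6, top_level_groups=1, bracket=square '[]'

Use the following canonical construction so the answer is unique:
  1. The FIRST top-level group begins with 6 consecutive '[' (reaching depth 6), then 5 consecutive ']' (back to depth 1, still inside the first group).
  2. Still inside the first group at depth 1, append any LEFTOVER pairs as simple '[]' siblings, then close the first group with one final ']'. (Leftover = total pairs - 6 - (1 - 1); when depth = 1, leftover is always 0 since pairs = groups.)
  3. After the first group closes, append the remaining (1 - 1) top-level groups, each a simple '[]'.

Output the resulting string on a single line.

Answer: [[[[[[]]]]][][]]

Derivation:
Spec: pairs=8 depth=6 groups=1
Leftover pairs = 8 - 6 - (1-1) = 2
First group: deep chain of depth 6 + 2 sibling pairs
Remaining 0 groups: simple '[]' each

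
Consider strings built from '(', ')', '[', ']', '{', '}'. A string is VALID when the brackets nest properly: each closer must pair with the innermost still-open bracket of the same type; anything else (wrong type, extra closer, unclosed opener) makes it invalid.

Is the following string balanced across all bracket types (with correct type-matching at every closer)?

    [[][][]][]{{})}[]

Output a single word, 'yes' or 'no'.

pos 0: push '['; stack = [
pos 1: push '['; stack = [[
pos 2: ']' matches '['; pop; stack = [
pos 3: push '['; stack = [[
pos 4: ']' matches '['; pop; stack = [
pos 5: push '['; stack = [[
pos 6: ']' matches '['; pop; stack = [
pos 7: ']' matches '['; pop; stack = (empty)
pos 8: push '['; stack = [
pos 9: ']' matches '['; pop; stack = (empty)
pos 10: push '{'; stack = {
pos 11: push '{'; stack = {{
pos 12: '}' matches '{'; pop; stack = {
pos 13: saw closer ')' but top of stack is '{' (expected '}') → INVALID
Verdict: type mismatch at position 13: ')' closes '{' → no

Answer: no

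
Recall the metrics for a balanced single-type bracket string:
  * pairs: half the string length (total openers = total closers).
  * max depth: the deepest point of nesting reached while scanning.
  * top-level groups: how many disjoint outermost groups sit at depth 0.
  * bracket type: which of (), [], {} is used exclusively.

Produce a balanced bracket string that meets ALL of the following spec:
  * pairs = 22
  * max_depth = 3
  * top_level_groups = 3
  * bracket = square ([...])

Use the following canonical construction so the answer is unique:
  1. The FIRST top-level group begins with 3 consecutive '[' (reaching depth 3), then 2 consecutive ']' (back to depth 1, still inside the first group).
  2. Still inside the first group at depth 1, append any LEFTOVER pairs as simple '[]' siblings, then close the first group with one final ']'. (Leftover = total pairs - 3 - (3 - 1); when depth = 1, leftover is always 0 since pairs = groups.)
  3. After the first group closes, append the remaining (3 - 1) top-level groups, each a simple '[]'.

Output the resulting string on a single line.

Spec: pairs=22 depth=3 groups=3
Leftover pairs = 22 - 3 - (3-1) = 17
First group: deep chain of depth 3 + 17 sibling pairs
Remaining 2 groups: simple '[]' each

Answer: [[[]][][][][][][][][][][][][][][][][][]][][]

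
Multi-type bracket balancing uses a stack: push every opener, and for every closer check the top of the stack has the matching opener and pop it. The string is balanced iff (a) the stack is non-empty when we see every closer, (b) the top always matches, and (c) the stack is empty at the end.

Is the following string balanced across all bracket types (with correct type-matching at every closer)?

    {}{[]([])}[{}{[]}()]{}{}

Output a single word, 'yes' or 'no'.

pos 0: push '{'; stack = {
pos 1: '}' matches '{'; pop; stack = (empty)
pos 2: push '{'; stack = {
pos 3: push '['; stack = {[
pos 4: ']' matches '['; pop; stack = {
pos 5: push '('; stack = {(
pos 6: push '['; stack = {([
pos 7: ']' matches '['; pop; stack = {(
pos 8: ')' matches '('; pop; stack = {
pos 9: '}' matches '{'; pop; stack = (empty)
pos 10: push '['; stack = [
pos 11: push '{'; stack = [{
pos 12: '}' matches '{'; pop; stack = [
pos 13: push '{'; stack = [{
pos 14: push '['; stack = [{[
pos 15: ']' matches '['; pop; stack = [{
pos 16: '}' matches '{'; pop; stack = [
pos 17: push '('; stack = [(
pos 18: ')' matches '('; pop; stack = [
pos 19: ']' matches '['; pop; stack = (empty)
pos 20: push '{'; stack = {
pos 21: '}' matches '{'; pop; stack = (empty)
pos 22: push '{'; stack = {
pos 23: '}' matches '{'; pop; stack = (empty)
end: stack empty → VALID
Verdict: properly nested → yes

Answer: yes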